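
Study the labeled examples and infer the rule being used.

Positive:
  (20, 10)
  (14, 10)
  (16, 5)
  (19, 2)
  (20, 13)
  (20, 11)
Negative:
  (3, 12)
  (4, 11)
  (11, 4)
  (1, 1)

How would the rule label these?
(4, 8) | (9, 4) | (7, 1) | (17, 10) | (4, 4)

Negative, Negative, Negative, Positive, Negative

One predicate separates the groups cleanly: sum ≥ 21.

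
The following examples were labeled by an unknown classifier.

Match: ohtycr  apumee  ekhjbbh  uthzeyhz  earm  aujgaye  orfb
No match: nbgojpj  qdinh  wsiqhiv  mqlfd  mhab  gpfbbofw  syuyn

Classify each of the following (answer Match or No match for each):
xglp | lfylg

No match, No match

Looking at the examples, the only property every 'Match' case has and every 'No match' case lacks is: starts with a vowel.
xglp: No match (starts with 'x'). lfylg: No match (starts with 'l').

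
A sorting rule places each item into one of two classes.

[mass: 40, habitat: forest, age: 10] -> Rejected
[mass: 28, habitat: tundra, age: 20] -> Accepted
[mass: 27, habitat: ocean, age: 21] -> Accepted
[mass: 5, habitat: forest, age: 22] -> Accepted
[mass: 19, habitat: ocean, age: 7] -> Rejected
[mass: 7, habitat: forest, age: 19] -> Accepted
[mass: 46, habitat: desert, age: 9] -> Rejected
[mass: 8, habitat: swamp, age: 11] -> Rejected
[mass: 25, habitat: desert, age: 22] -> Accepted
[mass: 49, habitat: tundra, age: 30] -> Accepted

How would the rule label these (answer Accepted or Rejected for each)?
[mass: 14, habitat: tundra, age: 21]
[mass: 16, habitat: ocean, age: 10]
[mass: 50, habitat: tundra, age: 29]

Accepted, Rejected, Accepted

'Accepted' ⟺ age ≥ 19.
Accepted: [mass: 14, habitat: tundra, age: 21], since age = 21. Rejected: [mass: 16, habitat: ocean, age: 10], since age = 10. Accepted: [mass: 50, habitat: tundra, age: 29], since age = 29.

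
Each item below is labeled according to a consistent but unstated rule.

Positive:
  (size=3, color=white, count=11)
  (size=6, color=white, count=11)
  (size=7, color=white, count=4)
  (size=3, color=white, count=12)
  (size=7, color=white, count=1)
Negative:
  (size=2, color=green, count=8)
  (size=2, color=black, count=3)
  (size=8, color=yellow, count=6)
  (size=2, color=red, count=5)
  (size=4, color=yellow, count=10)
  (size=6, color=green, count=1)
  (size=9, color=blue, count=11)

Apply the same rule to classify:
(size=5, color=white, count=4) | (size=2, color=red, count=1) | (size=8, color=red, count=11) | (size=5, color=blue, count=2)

Positive, Negative, Negative, Negative

Checking candidate rules against both groups, what survives is: color is white.
(size=5, color=white, count=4): Positive (color is white).
(size=2, color=red, count=1): Negative (color is red).
(size=8, color=red, count=11): Negative (color is red).
(size=5, color=blue, count=2): Negative (color is blue).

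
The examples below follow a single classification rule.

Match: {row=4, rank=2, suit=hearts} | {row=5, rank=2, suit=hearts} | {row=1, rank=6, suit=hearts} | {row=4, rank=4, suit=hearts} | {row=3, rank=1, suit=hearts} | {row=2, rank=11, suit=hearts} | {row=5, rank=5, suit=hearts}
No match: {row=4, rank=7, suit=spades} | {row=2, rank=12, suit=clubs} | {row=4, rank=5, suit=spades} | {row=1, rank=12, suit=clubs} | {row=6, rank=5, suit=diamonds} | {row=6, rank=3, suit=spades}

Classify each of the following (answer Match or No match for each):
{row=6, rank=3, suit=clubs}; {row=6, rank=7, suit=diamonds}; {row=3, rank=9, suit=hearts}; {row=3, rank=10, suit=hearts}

No match, No match, Match, Match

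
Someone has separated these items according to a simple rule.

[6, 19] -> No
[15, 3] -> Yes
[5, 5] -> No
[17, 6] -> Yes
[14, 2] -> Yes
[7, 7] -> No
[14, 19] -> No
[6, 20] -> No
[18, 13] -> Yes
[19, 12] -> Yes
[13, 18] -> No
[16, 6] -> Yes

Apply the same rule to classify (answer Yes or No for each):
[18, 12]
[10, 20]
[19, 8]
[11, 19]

Yes, No, Yes, No

Every 'Yes' example satisfies: first > second. None of the 'No' examples do.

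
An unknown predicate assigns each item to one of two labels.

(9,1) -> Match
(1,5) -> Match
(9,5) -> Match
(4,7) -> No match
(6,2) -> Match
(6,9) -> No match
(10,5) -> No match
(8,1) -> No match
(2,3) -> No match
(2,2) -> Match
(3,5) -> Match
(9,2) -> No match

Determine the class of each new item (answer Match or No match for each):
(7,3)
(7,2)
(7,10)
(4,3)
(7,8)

Looking at the examples, the only property every 'Match' case has and every 'No match' case lacks is: sum is even.
(7,3): Match (7+3 = 10). (7,2): No match (7+2 = 9). (7,10): No match (7+10 = 17). (4,3): No match (4+3 = 7). (7,8): No match (7+8 = 15).

Match, No match, No match, No match, No match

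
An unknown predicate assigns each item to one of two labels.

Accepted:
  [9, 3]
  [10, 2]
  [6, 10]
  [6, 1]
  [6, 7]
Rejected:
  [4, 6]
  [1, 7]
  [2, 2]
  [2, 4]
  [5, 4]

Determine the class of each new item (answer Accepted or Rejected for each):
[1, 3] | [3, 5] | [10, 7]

One predicate separates the groups cleanly: first ≥ 6.
[1, 3] — first 1, hence Rejected. [3, 5] — first 3, hence Rejected. [10, 7] — first 10, hence Accepted.

Rejected, Rejected, Accepted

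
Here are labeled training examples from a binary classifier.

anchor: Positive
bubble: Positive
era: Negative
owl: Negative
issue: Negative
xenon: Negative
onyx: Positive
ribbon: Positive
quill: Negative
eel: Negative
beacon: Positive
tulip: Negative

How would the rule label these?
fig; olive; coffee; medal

Negative, Negative, Positive, Negative

A rule that fits every label: even length — true of each 'Positive' example, false of each 'Negative' one.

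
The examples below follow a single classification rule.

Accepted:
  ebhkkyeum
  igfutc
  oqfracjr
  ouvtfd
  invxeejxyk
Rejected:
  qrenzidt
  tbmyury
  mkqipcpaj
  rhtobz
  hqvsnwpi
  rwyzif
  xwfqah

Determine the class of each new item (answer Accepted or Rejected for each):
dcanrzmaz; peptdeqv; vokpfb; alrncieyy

Every 'Accepted' example satisfies: starts with a vowel. None of the 'Rejected' examples do.
dcanrzmaz → starts with 'd' → Rejected. peptdeqv → starts with 'p' → Rejected. vokpfb → starts with 'v' → Rejected. alrncieyy → starts with 'a' → Accepted.

Rejected, Rejected, Rejected, Accepted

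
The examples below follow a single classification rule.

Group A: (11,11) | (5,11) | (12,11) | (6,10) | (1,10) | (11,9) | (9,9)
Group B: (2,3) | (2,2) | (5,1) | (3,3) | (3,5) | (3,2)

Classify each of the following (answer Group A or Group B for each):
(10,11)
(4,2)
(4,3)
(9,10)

The classifier is using: sum ≥ 11.
(10,11): 10+11 = 21 — fits, so Group A.
(4,2): 4+2 = 6 — does not satisfy this, so Group B.
(4,3): 4+3 = 7 — does not satisfy this, so Group B.
(9,10): 9+10 = 19 — fits, so Group A.

Group A, Group B, Group B, Group A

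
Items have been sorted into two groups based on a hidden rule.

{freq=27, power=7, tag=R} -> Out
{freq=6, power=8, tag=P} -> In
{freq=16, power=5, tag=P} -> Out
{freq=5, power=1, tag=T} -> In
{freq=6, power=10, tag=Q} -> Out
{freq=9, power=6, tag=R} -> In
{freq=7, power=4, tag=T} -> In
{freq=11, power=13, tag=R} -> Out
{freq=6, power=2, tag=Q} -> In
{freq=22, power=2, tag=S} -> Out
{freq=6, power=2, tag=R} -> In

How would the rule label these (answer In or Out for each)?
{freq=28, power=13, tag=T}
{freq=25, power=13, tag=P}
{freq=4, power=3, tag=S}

Out, Out, In

The simplest hypothesis consistent with all the labels is: power ≤ 8 AND freq ≤ 9.
{freq=28, power=13, tag=T} → power = 13, freq = 28 → Out.
{freq=25, power=13, tag=P} → power = 13, freq = 25 → Out.
{freq=4, power=3, tag=S} → power = 3, freq = 4 → In.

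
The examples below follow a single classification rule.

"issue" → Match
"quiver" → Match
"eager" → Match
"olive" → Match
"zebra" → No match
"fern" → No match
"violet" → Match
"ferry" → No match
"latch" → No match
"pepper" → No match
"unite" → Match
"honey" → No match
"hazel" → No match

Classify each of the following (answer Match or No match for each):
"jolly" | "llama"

No match, No match

The common property of the 'Match' items is: has ≥ 3 vowels. No 'No match' item has it.
"jolly": 1 vowel — does not fit, so No match. "llama": 2 vowels — does not fit, so No match.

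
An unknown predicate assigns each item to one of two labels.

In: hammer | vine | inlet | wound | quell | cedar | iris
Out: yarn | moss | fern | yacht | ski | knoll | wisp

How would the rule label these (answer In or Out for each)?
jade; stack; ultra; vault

In, Out, In, In

Every 'In' example satisfies: has ≥ 2 vowels. None of the 'Out' examples do.
jade: In (2 vowels). stack: Out (1 vowel). ultra: In (2 vowels). vault: In (2 vowels).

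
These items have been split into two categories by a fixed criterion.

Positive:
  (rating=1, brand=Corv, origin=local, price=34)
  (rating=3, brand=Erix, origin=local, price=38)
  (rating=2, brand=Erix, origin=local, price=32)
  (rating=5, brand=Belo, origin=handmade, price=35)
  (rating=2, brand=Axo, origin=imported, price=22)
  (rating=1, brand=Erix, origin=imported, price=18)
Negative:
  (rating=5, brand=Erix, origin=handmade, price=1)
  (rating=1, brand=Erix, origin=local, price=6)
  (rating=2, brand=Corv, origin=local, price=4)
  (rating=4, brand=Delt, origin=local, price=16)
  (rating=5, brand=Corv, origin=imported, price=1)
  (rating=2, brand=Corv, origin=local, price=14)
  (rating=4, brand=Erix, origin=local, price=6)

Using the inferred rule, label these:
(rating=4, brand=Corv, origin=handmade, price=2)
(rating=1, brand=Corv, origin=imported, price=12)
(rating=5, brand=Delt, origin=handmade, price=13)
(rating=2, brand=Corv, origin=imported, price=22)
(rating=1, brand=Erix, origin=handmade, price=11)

The distinguishing property — price ≥ 18 — holds for all the 'Positive' cases and none of the 'Negative' cases.

Negative, Negative, Negative, Positive, Negative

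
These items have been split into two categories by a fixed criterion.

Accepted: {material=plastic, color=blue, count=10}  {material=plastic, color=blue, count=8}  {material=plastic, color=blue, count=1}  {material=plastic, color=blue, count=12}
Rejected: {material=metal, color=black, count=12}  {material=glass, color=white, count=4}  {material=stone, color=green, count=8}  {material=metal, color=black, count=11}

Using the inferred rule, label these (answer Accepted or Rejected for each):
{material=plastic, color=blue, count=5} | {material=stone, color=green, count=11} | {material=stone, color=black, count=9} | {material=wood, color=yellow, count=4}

The common property of the 'Accepted' items is: color is blue. No 'Rejected' item has it.

Accepted, Rejected, Rejected, Rejected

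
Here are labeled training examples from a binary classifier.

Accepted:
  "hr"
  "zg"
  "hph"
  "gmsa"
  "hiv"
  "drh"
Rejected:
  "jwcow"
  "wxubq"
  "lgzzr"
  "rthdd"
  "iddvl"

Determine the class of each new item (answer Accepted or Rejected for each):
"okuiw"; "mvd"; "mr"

The classifier is using: length ≤ 4.

Rejected, Accepted, Accepted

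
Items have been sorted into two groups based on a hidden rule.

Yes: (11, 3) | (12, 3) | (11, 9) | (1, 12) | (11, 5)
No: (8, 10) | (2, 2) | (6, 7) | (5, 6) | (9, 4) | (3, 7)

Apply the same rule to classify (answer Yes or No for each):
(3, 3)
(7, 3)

No, No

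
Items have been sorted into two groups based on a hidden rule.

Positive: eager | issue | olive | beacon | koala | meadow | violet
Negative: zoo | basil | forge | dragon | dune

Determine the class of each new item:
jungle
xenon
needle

Negative, Negative, Positive

The simplest hypothesis consistent with all the labels is: has ≥ 3 vowels.
jungle → 2 vowels → Negative. xenon → 2 vowels → Negative. needle → 3 vowels → Positive.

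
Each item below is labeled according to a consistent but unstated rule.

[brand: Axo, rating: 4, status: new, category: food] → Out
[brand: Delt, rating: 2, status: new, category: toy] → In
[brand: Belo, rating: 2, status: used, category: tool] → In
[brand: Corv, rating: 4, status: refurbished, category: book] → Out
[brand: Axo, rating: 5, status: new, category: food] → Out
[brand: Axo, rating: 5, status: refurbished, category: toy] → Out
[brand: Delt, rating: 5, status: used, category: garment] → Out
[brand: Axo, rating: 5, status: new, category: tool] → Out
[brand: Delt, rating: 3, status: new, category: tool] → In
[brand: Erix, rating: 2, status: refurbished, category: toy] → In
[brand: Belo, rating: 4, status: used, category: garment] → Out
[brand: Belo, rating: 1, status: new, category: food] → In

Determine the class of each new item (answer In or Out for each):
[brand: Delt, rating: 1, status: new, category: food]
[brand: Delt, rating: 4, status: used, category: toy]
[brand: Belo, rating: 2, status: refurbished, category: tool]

In, Out, In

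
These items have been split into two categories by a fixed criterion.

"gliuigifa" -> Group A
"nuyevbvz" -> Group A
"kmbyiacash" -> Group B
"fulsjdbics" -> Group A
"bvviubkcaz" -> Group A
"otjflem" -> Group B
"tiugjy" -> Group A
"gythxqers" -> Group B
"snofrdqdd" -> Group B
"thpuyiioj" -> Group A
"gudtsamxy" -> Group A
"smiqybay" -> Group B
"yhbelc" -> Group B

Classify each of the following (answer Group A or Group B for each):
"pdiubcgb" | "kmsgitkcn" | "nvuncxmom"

The pattern is that an item is 'Group A' exactly when: contains 'u'.
Group A: "pdiubcgb", since has 'u'.
Group B: "kmsgitkcn", since no 'u'.
Group A: "nvuncxmom", since has 'u'.

Group A, Group B, Group A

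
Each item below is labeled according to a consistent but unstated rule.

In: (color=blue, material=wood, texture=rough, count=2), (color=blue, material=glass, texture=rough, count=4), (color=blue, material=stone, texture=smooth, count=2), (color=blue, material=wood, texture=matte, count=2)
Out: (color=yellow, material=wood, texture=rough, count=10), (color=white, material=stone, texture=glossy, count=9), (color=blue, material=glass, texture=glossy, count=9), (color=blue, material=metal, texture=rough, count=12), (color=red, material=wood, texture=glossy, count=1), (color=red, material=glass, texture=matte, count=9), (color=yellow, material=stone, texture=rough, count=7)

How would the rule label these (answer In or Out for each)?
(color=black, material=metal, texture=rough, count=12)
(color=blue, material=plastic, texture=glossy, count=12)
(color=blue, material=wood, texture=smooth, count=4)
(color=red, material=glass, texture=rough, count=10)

Out, Out, In, Out

Rule: color is blue AND count ≤ 4. This holds for each 'In' example and fails for each 'Out' one.
(color=black, material=metal, texture=rough, count=12) — color is black, count = 12, hence Out.
(color=blue, material=plastic, texture=glossy, count=12) — color is blue, count = 12, hence Out.
(color=blue, material=wood, texture=smooth, count=4) — color is blue, count = 4, hence In.
(color=red, material=glass, texture=rough, count=10) — color is red, count = 10, hence Out.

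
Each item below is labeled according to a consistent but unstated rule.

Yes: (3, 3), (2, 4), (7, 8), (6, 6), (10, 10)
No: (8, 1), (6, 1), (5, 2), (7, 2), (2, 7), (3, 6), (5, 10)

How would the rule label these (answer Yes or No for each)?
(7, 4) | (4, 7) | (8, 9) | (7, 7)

The classifier is using: |first − second| ≤ 2.
(7, 4): |7−4| = 3, does not satisfy this → No. (4, 7): |4−7| = 3, does not satisfy this → No. (8, 9): |8−9| = 1, checks out → Yes. (7, 7): |7−7| = 0, checks out → Yes.

No, No, Yes, Yes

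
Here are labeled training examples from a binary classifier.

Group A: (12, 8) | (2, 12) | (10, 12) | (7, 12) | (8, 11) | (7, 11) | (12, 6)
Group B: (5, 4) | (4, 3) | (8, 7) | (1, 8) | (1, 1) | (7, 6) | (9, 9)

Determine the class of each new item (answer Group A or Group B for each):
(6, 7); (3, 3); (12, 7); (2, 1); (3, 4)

Group B, Group B, Group A, Group B, Group B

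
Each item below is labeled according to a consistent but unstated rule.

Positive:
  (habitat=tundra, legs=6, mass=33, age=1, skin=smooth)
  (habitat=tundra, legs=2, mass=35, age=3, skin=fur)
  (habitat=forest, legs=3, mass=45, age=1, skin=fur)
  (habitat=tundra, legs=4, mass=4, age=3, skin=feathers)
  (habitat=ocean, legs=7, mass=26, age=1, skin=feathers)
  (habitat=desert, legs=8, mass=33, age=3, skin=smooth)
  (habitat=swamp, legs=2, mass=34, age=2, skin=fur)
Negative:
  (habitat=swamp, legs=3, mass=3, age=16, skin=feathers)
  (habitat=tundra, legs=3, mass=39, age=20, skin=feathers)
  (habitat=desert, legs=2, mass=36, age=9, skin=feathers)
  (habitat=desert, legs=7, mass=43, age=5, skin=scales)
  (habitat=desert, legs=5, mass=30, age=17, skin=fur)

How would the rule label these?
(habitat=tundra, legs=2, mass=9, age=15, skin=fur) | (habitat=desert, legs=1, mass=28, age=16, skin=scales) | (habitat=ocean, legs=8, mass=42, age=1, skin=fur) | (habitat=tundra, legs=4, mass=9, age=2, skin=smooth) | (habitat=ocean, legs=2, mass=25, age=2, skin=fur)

Negative, Negative, Positive, Positive, Positive

'Positive' ⟺ age ≤ 3.
(habitat=tundra, legs=2, mass=9, age=15, skin=fur) → age = 15 → Negative.
(habitat=desert, legs=1, mass=28, age=16, skin=scales) → age = 16 → Negative.
(habitat=ocean, legs=8, mass=42, age=1, skin=fur) → age = 1 → Positive.
(habitat=tundra, legs=4, mass=9, age=2, skin=smooth) → age = 2 → Positive.
(habitat=ocean, legs=2, mass=25, age=2, skin=fur) → age = 2 → Positive.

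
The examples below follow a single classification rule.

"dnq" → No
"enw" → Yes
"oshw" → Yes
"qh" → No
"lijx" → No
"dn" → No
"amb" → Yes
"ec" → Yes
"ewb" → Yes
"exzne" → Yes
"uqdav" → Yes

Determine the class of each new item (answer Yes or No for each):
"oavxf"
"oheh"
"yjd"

Yes, Yes, No

Every 'Yes' example satisfies: starts with a vowel. None of the 'No' examples do.
"oavxf": starts with 'o' — checks out, so Yes.
"oheh": starts with 'o' — checks out, so Yes.
"yjd": starts with 'y' — doesn't qualify, so No.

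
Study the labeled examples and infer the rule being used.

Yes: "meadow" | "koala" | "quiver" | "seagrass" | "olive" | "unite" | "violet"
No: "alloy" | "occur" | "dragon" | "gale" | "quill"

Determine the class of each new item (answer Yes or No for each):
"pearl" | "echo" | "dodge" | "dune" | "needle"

No, No, No, No, Yes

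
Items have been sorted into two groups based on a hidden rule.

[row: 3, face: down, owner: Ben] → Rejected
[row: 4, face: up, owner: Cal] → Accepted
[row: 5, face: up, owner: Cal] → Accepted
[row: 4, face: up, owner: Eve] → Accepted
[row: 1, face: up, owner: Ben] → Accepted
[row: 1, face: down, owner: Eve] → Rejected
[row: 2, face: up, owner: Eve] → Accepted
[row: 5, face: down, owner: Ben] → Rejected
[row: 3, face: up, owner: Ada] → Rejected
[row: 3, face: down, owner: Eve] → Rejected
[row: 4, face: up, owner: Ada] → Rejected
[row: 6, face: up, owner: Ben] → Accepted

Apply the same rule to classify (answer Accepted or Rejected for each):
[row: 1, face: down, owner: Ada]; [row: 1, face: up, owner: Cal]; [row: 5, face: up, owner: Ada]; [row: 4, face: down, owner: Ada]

The rule appears to be: face is up AND owner is not Ada.
[row: 1, face: down, owner: Ada]: face is down, owner is Ada — does not pass, so Rejected.
[row: 1, face: up, owner: Cal]: face is up, owner is Cal — meets the rule, so Accepted.
[row: 5, face: up, owner: Ada]: face is up, owner is Ada — does not pass, so Rejected.
[row: 4, face: down, owner: Ada]: face is down, owner is Ada — does not pass, so Rejected.

Rejected, Accepted, Rejected, Rejected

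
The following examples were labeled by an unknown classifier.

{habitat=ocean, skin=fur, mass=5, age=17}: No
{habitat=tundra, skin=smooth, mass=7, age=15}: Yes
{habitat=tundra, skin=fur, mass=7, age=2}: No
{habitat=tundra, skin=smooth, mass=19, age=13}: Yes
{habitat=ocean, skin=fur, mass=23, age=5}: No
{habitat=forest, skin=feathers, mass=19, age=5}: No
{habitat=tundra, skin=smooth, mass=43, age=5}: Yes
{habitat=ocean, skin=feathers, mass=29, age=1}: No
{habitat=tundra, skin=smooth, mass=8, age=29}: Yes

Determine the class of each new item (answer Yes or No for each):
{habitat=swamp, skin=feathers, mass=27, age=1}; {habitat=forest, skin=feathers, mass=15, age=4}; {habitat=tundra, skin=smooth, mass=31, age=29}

No, No, Yes

Looking at the examples, the only property every 'Yes' case has and every 'No' case lacks is: skin is smooth.
{habitat=swamp, skin=feathers, mass=27, age=1}: No (skin is feathers).
{habitat=forest, skin=feathers, mass=15, age=4}: No (skin is feathers).
{habitat=tundra, skin=smooth, mass=31, age=29}: Yes (skin is smooth).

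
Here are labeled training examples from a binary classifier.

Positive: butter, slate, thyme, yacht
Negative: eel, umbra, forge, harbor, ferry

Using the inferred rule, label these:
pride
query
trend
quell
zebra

The pattern is that an item is 'Positive' exactly when: contains 't'.
pride → no 't' → Negative.
query → no 't' → Negative.
trend → has 't' → Positive.
quell → no 't' → Negative.
zebra → no 't' → Negative.

Negative, Negative, Positive, Negative, Negative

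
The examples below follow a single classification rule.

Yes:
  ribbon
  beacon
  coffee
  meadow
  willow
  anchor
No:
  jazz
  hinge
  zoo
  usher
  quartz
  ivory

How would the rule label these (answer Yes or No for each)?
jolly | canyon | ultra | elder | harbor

No, Yes, No, No, Yes

The distinguishing property — even length AND contains 'o' — holds for all the 'Yes' cases and none of the 'No' cases.
jolly: length 5, has 'o' — doesn't qualify, so No.
canyon: length 6, has 'o' — fits, so Yes.
ultra: length 5, no 'o' — doesn't qualify, so No.
elder: length 5, no 'o' — doesn't qualify, so No.
harbor: length 6, has 'o' — fits, so Yes.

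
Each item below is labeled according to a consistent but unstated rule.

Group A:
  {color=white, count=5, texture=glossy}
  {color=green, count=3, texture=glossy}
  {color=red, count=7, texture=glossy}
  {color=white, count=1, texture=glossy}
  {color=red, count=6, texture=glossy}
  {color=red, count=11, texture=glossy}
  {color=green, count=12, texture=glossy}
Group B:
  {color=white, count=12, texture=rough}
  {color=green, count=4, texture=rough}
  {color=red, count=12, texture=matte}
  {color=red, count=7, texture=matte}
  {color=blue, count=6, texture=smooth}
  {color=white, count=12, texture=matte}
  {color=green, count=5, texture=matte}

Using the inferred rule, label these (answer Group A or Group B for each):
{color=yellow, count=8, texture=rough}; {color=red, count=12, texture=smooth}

Group B, Group B

Rule: texture is glossy. This holds for each 'Group A' example and fails for each 'Group B' one.
{color=yellow, count=8, texture=rough}: texture is rough — fails the rule, so Group B.
{color=red, count=12, texture=smooth}: texture is smooth — fails the rule, so Group B.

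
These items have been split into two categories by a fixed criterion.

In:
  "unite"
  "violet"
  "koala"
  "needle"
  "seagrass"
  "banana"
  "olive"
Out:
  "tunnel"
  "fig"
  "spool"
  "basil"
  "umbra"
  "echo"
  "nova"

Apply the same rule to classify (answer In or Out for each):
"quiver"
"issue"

In, In

The classifier is using: has ≥ 3 vowels.
"quiver": In (3 vowels). "issue": In (3 vowels).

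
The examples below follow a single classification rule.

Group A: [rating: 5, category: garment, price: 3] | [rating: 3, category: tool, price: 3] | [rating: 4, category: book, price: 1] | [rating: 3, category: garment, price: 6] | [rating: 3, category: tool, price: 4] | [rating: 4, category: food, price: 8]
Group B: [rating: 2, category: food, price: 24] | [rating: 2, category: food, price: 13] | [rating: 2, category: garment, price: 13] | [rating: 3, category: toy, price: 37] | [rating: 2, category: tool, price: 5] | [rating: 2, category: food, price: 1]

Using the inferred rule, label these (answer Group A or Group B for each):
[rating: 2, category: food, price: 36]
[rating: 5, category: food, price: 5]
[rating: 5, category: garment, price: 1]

The simplest hypothesis consistent with all the labels is: rating ≥ 3 AND price ≤ 8.
[rating: 2, category: food, price: 36] → rating = 2, price = 36 → Group B.
[rating: 5, category: food, price: 5] → rating = 5, price = 5 → Group A.
[rating: 5, category: garment, price: 1] → rating = 5, price = 1 → Group A.

Group B, Group A, Group A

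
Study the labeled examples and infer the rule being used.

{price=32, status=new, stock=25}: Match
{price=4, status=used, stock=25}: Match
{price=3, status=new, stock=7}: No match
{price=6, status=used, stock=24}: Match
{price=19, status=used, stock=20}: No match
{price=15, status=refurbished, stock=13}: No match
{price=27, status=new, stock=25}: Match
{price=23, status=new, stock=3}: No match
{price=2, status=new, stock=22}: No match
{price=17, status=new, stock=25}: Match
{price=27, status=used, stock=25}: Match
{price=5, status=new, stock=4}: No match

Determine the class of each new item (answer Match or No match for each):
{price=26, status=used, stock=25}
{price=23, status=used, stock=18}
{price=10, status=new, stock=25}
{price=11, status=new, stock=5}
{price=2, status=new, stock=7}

Match, No match, Match, No match, No match

All 'Match' examples share one property — stock ≥ 24 — and every 'No match' example lacks it.
Match: {price=26, status=used, stock=25}, since stock = 25. No match: {price=23, status=used, stock=18}, since stock = 18. Match: {price=10, status=new, stock=25}, since stock = 25. No match: {price=11, status=new, stock=5}, since stock = 5. No match: {price=2, status=new, stock=7}, since stock = 7.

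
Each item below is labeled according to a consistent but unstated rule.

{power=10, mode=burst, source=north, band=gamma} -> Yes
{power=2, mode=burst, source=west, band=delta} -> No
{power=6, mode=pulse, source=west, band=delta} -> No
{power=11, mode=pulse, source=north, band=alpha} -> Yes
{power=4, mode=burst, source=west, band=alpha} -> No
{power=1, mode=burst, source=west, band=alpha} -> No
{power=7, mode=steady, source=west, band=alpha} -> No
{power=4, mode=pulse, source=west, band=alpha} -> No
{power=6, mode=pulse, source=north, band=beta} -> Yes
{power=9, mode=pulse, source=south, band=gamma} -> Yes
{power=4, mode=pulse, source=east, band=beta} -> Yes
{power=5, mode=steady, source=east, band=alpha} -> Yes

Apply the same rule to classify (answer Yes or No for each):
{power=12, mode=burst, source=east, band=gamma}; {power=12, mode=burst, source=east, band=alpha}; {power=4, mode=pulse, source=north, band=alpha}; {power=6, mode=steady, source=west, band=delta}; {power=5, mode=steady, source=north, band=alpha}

Yes, Yes, Yes, No, Yes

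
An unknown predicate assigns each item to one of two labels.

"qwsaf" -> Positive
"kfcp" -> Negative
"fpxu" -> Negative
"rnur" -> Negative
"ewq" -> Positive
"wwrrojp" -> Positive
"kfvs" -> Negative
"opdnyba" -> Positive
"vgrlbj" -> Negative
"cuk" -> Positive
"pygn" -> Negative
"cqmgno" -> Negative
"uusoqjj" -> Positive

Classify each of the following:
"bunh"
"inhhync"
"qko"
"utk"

The distinguishing property — odd length — holds for all the 'Positive' cases and none of the 'Negative' cases.
"bunh" → length 4 → Negative. "inhhync" → length 7 → Positive. "qko" → length 3 → Positive. "utk" → length 3 → Positive.

Negative, Positive, Positive, Positive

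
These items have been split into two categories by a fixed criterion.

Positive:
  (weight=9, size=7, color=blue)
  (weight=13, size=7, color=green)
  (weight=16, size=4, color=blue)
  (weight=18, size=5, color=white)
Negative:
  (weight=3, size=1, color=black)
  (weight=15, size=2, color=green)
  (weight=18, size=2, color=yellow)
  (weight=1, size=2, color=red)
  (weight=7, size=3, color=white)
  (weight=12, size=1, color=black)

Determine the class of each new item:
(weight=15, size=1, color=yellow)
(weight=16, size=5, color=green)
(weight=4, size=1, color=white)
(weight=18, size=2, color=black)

The pattern is that an item is 'Positive' exactly when: size ≥ 4.

Negative, Positive, Negative, Negative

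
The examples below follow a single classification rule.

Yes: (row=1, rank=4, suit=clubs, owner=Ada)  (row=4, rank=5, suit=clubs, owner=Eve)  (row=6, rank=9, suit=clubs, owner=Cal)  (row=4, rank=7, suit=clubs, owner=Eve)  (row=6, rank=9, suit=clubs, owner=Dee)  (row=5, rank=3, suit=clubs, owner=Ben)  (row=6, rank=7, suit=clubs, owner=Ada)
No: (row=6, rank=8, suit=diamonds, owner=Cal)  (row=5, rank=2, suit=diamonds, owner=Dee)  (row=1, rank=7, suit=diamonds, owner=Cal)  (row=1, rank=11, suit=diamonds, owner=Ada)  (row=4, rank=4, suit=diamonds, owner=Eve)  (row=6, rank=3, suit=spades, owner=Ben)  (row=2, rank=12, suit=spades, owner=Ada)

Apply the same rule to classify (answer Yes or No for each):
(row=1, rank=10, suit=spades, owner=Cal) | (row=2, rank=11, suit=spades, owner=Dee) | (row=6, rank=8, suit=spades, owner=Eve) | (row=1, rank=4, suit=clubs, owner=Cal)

No, No, No, Yes

The pattern is that an item is 'Yes' exactly when: suit is clubs.
(row=1, rank=10, suit=spades, owner=Cal): suit is spades, doesn't match → No. (row=2, rank=11, suit=spades, owner=Dee): suit is spades, doesn't match → No. (row=6, rank=8, suit=spades, owner=Eve): suit is spades, doesn't match → No. (row=1, rank=4, suit=clubs, owner=Cal): suit is clubs, satisfies this → Yes.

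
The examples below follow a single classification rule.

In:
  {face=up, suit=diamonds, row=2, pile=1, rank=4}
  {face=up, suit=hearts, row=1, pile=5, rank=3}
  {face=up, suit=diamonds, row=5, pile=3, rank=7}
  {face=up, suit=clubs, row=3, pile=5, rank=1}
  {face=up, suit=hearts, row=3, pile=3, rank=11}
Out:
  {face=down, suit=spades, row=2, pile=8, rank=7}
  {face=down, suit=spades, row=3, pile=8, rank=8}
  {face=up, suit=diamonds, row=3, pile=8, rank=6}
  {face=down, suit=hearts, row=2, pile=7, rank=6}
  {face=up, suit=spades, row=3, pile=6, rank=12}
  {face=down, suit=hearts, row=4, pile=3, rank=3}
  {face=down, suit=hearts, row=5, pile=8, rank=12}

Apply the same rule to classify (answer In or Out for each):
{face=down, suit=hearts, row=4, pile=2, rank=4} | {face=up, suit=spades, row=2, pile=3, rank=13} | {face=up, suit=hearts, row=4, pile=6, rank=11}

Rule: face is up AND pile ≤ 5. This holds for each 'In' example and fails for each 'Out' one.
{face=down, suit=hearts, row=4, pile=2, rank=4} — face is down, pile = 2, hence Out. {face=up, suit=spades, row=2, pile=3, rank=13} — face is up, pile = 3, hence In. {face=up, suit=hearts, row=4, pile=6, rank=11} — face is up, pile = 6, hence Out.

Out, In, Out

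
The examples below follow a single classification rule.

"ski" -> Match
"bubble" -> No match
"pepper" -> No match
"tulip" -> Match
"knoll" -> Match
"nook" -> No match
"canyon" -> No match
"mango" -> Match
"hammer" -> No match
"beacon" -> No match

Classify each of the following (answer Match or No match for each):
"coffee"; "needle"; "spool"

The common property of the 'Match' items is: odd length. No 'No match' item has it.
No match: "coffee", since length 6. No match: "needle", since length 6. Match: "spool", since length 5.

No match, No match, Match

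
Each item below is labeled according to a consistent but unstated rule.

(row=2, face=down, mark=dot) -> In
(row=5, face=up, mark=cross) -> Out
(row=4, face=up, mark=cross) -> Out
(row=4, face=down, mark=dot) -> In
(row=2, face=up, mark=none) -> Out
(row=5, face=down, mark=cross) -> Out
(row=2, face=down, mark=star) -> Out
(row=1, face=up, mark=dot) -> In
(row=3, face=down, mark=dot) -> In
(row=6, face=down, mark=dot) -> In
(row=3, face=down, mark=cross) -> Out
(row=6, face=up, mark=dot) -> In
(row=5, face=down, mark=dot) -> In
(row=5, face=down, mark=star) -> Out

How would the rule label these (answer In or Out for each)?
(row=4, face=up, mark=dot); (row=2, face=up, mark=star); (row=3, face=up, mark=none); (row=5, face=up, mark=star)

The rule appears to be: mark is dot.
(row=4, face=up, mark=dot) — mark is dot, hence In. (row=2, face=up, mark=star) — mark is star, hence Out. (row=3, face=up, mark=none) — mark is none, hence Out. (row=5, face=up, mark=star) — mark is star, hence Out.

In, Out, Out, Out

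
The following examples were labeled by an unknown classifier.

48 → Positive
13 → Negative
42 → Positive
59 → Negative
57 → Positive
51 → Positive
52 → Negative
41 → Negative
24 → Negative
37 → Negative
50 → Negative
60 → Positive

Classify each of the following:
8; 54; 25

Negative, Positive, Negative

The classifier is using: multiple of 3 AND at least 37.
8 — 8 = 3·2 + 2, 8 < 37, hence Negative.
54 — 54 = 3·18, 54 ≥ 37, hence Positive.
25 — 25 = 3·8 + 1, 25 < 37, hence Negative.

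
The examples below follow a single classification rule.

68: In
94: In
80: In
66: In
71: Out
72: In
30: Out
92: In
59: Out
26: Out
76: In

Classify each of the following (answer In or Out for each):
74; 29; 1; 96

One predicate separates the groups cleanly: even AND at least 59.

In, Out, Out, In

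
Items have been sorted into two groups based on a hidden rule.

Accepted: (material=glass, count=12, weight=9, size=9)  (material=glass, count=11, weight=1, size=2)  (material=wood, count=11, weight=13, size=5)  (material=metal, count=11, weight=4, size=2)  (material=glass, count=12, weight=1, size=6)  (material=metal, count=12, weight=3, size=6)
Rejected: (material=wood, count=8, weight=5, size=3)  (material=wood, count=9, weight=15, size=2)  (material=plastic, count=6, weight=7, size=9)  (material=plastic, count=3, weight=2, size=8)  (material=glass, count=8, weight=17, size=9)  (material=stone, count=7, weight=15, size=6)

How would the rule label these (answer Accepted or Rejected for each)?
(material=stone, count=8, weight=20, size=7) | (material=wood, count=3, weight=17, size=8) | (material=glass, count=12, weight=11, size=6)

Rejected, Rejected, Accepted

Every 'Accepted' example satisfies: count ≥ 11. None of the 'Rejected' examples do.
(material=stone, count=8, weight=20, size=7): count = 8, doesn't qualify → Rejected.
(material=wood, count=3, weight=17, size=8): count = 3, doesn't qualify → Rejected.
(material=glass, count=12, weight=11, size=6): count = 12, checks out → Accepted.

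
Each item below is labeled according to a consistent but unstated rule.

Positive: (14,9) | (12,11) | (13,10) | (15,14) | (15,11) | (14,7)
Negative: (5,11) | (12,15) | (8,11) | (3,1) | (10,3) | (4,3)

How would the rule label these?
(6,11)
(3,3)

Every 'Positive' example satisfies: first > second AND sum ≥ 16. None of the 'Negative' examples do.

Negative, Negative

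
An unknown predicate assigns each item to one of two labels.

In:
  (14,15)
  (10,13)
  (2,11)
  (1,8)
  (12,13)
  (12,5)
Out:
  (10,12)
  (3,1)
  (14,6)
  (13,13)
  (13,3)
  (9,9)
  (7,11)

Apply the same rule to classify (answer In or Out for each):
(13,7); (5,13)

Out, Out

The common property of the 'In' items is: sum is odd. No 'Out' item has it.
Out: (13,7), since 13+7 = 20.
Out: (5,13), since 5+13 = 18.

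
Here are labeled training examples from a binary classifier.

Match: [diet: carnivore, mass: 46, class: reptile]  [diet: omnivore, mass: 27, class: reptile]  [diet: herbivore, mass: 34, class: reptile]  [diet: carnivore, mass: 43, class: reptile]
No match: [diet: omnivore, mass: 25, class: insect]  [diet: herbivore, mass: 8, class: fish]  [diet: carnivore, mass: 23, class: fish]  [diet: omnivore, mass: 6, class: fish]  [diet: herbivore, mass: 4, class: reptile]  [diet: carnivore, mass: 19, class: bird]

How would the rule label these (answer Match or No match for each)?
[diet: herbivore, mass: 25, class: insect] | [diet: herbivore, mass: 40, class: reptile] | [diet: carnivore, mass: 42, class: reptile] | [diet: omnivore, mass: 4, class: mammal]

The common property of the 'Match' items is: mass ≥ 27. No 'No match' item has it.
[diet: herbivore, mass: 25, class: insect]: mass = 25, does not fit → No match.
[diet: herbivore, mass: 40, class: reptile]: mass = 40, has this property → Match.
[diet: carnivore, mass: 42, class: reptile]: mass = 42, has this property → Match.
[diet: omnivore, mass: 4, class: mammal]: mass = 4, does not fit → No match.

No match, Match, Match, No match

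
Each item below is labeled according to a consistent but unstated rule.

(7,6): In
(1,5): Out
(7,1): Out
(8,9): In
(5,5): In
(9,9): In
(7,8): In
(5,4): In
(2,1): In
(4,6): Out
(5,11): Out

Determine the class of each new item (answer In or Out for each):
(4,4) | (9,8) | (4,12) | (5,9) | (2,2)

In, In, Out, Out, In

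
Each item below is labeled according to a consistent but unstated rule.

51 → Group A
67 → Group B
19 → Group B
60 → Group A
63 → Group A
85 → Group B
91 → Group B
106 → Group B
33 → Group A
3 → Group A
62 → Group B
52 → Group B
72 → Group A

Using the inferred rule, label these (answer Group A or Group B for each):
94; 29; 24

Group B, Group B, Group A

Looking at the examples, the only property every 'Group A' case has and every 'Group B' case lacks is: multiple of 3.
94 — 94 = 3·31 + 1, hence Group B.
29 — 29 = 3·9 + 2, hence Group B.
24 — 24 = 3·8, hence Group A.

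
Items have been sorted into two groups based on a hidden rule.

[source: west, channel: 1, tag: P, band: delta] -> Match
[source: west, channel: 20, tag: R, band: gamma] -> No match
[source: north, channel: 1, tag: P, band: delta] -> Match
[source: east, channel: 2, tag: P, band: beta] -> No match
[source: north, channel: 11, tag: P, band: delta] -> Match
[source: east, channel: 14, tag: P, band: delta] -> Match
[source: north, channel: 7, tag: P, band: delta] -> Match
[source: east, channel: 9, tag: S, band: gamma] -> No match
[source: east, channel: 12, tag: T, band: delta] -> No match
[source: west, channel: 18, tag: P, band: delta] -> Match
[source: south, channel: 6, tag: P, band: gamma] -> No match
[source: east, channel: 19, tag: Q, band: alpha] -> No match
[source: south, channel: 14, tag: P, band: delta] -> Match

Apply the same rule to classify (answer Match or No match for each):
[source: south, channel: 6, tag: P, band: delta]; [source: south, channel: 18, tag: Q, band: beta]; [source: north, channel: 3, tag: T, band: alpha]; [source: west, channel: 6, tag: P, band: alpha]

'Match' ⟺ band is delta AND tag is P.

Match, No match, No match, No match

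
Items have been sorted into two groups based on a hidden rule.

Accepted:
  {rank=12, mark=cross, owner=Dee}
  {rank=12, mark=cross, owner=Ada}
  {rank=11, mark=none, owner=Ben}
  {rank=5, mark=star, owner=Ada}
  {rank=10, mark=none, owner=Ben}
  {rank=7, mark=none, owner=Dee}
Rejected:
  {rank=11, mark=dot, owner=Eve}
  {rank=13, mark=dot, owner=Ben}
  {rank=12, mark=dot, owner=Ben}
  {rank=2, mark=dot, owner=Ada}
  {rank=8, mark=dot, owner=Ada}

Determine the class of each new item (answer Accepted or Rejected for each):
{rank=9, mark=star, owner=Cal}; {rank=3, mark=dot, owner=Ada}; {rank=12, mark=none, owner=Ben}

Accepted, Rejected, Accepted

The common property of the 'Accepted' items is: mark is not dot. No 'Rejected' item has it.
{rank=9, mark=star, owner=Cal}: mark is star, meets the rule → Accepted. {rank=3, mark=dot, owner=Ada}: mark is dot, does not satisfy this → Rejected. {rank=12, mark=none, owner=Ben}: mark is none, meets the rule → Accepted.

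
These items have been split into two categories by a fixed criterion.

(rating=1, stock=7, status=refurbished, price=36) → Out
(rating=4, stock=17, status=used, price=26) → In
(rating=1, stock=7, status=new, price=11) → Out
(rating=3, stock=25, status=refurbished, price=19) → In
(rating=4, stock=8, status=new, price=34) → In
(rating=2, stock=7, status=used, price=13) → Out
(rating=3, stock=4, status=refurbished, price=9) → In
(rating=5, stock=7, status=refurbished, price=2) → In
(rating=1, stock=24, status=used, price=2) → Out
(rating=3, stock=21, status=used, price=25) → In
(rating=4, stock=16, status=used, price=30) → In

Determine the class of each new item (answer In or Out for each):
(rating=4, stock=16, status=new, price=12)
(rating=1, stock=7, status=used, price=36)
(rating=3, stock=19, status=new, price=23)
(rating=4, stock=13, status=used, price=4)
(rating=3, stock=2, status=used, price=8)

Every 'In' example satisfies: rating ≥ 3. None of the 'Out' examples do.

In, Out, In, In, In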